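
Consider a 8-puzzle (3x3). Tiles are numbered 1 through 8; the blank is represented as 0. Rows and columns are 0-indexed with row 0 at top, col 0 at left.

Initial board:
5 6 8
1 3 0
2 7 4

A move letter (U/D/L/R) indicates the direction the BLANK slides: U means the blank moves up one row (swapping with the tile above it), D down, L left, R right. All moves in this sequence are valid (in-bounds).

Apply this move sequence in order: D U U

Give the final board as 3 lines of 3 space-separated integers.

After move 1 (D):
5 6 8
1 3 4
2 7 0

After move 2 (U):
5 6 8
1 3 0
2 7 4

After move 3 (U):
5 6 0
1 3 8
2 7 4

Answer: 5 6 0
1 3 8
2 7 4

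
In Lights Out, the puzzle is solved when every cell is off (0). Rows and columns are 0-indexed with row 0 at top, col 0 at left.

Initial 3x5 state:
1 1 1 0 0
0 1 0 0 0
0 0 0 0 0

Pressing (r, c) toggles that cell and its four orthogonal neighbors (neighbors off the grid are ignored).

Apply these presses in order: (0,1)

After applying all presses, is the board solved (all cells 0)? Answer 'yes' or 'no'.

After press 1 at (0,1):
0 0 0 0 0
0 0 0 0 0
0 0 0 0 0

Lights still on: 0

Answer: yes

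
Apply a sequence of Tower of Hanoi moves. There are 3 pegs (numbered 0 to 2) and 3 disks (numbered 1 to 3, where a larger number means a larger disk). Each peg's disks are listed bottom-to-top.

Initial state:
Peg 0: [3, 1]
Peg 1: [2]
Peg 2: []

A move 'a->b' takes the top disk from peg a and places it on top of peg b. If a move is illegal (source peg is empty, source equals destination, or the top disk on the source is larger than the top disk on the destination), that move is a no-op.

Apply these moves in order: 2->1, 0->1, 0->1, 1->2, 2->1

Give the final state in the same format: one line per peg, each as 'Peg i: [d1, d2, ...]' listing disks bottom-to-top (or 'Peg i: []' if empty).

Answer: Peg 0: [3]
Peg 1: [2, 1]
Peg 2: []

Derivation:
After move 1 (2->1):
Peg 0: [3, 1]
Peg 1: [2]
Peg 2: []

After move 2 (0->1):
Peg 0: [3]
Peg 1: [2, 1]
Peg 2: []

After move 3 (0->1):
Peg 0: [3]
Peg 1: [2, 1]
Peg 2: []

After move 4 (1->2):
Peg 0: [3]
Peg 1: [2]
Peg 2: [1]

After move 5 (2->1):
Peg 0: [3]
Peg 1: [2, 1]
Peg 2: []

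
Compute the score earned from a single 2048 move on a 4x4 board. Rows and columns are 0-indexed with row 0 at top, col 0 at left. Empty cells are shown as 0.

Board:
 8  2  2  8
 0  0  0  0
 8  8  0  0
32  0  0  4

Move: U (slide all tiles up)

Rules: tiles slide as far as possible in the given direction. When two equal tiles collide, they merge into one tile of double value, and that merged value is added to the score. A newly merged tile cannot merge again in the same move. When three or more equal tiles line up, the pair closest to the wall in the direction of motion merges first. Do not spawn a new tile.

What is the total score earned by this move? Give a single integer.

Slide up:
col 0: [8, 0, 8, 32] -> [16, 32, 0, 0]  score +16 (running 16)
col 1: [2, 0, 8, 0] -> [2, 8, 0, 0]  score +0 (running 16)
col 2: [2, 0, 0, 0] -> [2, 0, 0, 0]  score +0 (running 16)
col 3: [8, 0, 0, 4] -> [8, 4, 0, 0]  score +0 (running 16)
Board after move:
16  2  2  8
32  8  0  4
 0  0  0  0
 0  0  0  0

Answer: 16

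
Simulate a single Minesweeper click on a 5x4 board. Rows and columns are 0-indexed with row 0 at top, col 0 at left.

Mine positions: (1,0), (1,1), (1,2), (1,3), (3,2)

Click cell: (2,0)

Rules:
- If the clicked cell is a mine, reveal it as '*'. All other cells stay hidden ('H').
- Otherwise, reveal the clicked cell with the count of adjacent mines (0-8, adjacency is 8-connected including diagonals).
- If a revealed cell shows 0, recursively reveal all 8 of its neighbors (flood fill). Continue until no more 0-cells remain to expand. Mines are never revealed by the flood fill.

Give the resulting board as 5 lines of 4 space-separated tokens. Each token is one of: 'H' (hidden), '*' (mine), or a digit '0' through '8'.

H H H H
H H H H
2 H H H
H H H H
H H H H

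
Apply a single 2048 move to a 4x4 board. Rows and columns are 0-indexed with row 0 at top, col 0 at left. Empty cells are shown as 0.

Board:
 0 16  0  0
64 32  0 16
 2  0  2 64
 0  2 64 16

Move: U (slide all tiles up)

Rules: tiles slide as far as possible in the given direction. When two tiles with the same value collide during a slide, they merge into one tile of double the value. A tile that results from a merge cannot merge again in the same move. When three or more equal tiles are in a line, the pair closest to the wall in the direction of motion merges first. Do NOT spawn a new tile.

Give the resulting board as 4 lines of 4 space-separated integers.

Answer: 64 16  2 16
 2 32 64 64
 0  2  0 16
 0  0  0  0

Derivation:
Slide up:
col 0: [0, 64, 2, 0] -> [64, 2, 0, 0]
col 1: [16, 32, 0, 2] -> [16, 32, 2, 0]
col 2: [0, 0, 2, 64] -> [2, 64, 0, 0]
col 3: [0, 16, 64, 16] -> [16, 64, 16, 0]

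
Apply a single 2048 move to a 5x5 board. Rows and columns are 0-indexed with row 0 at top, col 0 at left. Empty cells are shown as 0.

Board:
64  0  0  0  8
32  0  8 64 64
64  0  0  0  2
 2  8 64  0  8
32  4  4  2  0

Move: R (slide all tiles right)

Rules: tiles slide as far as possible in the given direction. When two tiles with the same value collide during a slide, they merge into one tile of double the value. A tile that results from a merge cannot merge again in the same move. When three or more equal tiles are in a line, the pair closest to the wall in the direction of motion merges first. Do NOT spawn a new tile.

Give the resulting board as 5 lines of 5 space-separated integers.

Slide right:
row 0: [64, 0, 0, 0, 8] -> [0, 0, 0, 64, 8]
row 1: [32, 0, 8, 64, 64] -> [0, 0, 32, 8, 128]
row 2: [64, 0, 0, 0, 2] -> [0, 0, 0, 64, 2]
row 3: [2, 8, 64, 0, 8] -> [0, 2, 8, 64, 8]
row 4: [32, 4, 4, 2, 0] -> [0, 0, 32, 8, 2]

Answer:   0   0   0  64   8
  0   0  32   8 128
  0   0   0  64   2
  0   2   8  64   8
  0   0  32   8   2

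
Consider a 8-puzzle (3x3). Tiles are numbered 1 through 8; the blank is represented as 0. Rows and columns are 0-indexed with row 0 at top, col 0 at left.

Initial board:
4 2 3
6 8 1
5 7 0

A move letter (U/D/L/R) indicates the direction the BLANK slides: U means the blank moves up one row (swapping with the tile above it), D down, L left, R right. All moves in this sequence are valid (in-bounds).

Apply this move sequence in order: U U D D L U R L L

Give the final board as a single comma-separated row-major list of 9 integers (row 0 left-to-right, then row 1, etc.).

After move 1 (U):
4 2 3
6 8 0
5 7 1

After move 2 (U):
4 2 0
6 8 3
5 7 1

After move 3 (D):
4 2 3
6 8 0
5 7 1

After move 4 (D):
4 2 3
6 8 1
5 7 0

After move 5 (L):
4 2 3
6 8 1
5 0 7

After move 6 (U):
4 2 3
6 0 1
5 8 7

After move 7 (R):
4 2 3
6 1 0
5 8 7

After move 8 (L):
4 2 3
6 0 1
5 8 7

After move 9 (L):
4 2 3
0 6 1
5 8 7

Answer: 4, 2, 3, 0, 6, 1, 5, 8, 7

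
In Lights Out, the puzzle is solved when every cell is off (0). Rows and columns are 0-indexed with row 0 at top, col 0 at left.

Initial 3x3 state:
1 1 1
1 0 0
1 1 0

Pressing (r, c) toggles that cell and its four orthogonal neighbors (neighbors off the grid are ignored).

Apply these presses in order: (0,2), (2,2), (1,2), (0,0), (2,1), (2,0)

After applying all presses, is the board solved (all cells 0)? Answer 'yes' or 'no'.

After press 1 at (0,2):
1 0 0
1 0 1
1 1 0

After press 2 at (2,2):
1 0 0
1 0 0
1 0 1

After press 3 at (1,2):
1 0 1
1 1 1
1 0 0

After press 4 at (0,0):
0 1 1
0 1 1
1 0 0

After press 5 at (2,1):
0 1 1
0 0 1
0 1 1

After press 6 at (2,0):
0 1 1
1 0 1
1 0 1

Lights still on: 6

Answer: no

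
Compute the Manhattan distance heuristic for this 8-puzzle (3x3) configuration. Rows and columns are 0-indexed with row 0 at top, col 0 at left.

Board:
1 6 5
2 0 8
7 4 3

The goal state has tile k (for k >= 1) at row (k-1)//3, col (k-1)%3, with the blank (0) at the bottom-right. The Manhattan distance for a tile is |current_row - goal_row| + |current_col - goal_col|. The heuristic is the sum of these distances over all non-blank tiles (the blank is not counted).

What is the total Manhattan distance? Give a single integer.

Tile 1: at (0,0), goal (0,0), distance |0-0|+|0-0| = 0
Tile 6: at (0,1), goal (1,2), distance |0-1|+|1-2| = 2
Tile 5: at (0,2), goal (1,1), distance |0-1|+|2-1| = 2
Tile 2: at (1,0), goal (0,1), distance |1-0|+|0-1| = 2
Tile 8: at (1,2), goal (2,1), distance |1-2|+|2-1| = 2
Tile 7: at (2,0), goal (2,0), distance |2-2|+|0-0| = 0
Tile 4: at (2,1), goal (1,0), distance |2-1|+|1-0| = 2
Tile 3: at (2,2), goal (0,2), distance |2-0|+|2-2| = 2
Sum: 0 + 2 + 2 + 2 + 2 + 0 + 2 + 2 = 12

Answer: 12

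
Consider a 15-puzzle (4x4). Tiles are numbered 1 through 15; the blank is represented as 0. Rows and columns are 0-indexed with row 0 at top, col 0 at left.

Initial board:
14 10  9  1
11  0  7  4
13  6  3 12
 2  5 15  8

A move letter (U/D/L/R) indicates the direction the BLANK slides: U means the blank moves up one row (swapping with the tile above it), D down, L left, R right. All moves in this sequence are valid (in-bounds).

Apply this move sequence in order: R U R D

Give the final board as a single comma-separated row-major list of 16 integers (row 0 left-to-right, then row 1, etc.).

Answer: 14, 10, 1, 4, 11, 7, 9, 0, 13, 6, 3, 12, 2, 5, 15, 8

Derivation:
After move 1 (R):
14 10  9  1
11  7  0  4
13  6  3 12
 2  5 15  8

After move 2 (U):
14 10  0  1
11  7  9  4
13  6  3 12
 2  5 15  8

After move 3 (R):
14 10  1  0
11  7  9  4
13  6  3 12
 2  5 15  8

After move 4 (D):
14 10  1  4
11  7  9  0
13  6  3 12
 2  5 15  8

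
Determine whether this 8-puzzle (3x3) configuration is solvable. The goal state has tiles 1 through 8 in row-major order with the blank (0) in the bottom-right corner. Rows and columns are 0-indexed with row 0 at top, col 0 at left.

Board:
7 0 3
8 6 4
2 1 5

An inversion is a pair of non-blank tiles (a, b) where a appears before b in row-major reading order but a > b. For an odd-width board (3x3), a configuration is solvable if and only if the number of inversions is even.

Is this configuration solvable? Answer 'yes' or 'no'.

Answer: yes

Derivation:
Inversions (pairs i<j in row-major order where tile[i] > tile[j] > 0): 20
20 is even, so the puzzle is solvable.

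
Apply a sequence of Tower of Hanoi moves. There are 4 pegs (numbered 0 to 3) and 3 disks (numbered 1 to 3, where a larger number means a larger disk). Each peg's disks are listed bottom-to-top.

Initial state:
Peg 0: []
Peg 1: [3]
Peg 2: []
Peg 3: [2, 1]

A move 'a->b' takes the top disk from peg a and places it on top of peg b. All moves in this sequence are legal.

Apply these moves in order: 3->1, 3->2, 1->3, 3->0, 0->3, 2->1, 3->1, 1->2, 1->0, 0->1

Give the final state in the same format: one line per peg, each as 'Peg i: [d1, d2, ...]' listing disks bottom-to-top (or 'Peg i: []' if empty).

After move 1 (3->1):
Peg 0: []
Peg 1: [3, 1]
Peg 2: []
Peg 3: [2]

After move 2 (3->2):
Peg 0: []
Peg 1: [3, 1]
Peg 2: [2]
Peg 3: []

After move 3 (1->3):
Peg 0: []
Peg 1: [3]
Peg 2: [2]
Peg 3: [1]

After move 4 (3->0):
Peg 0: [1]
Peg 1: [3]
Peg 2: [2]
Peg 3: []

After move 5 (0->3):
Peg 0: []
Peg 1: [3]
Peg 2: [2]
Peg 3: [1]

After move 6 (2->1):
Peg 0: []
Peg 1: [3, 2]
Peg 2: []
Peg 3: [1]

After move 7 (3->1):
Peg 0: []
Peg 1: [3, 2, 1]
Peg 2: []
Peg 3: []

After move 8 (1->2):
Peg 0: []
Peg 1: [3, 2]
Peg 2: [1]
Peg 3: []

After move 9 (1->0):
Peg 0: [2]
Peg 1: [3]
Peg 2: [1]
Peg 3: []

After move 10 (0->1):
Peg 0: []
Peg 1: [3, 2]
Peg 2: [1]
Peg 3: []

Answer: Peg 0: []
Peg 1: [3, 2]
Peg 2: [1]
Peg 3: []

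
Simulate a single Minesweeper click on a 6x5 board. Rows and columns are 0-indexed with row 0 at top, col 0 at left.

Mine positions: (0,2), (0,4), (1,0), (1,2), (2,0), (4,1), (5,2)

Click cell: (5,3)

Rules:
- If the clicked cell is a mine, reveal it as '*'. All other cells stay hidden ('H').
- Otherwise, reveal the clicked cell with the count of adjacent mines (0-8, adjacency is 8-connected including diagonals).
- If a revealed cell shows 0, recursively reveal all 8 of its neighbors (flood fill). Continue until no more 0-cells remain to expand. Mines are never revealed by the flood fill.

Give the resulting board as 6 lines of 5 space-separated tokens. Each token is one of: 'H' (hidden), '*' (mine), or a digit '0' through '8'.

H H H H H
H H H H H
H H H H H
H H H H H
H H H H H
H H H 1 H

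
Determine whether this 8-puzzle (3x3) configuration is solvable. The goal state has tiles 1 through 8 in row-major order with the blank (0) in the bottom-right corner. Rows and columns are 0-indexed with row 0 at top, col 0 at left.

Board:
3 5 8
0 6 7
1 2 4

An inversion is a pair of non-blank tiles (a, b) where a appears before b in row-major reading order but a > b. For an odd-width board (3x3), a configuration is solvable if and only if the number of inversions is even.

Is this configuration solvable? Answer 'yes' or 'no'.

Inversions (pairs i<j in row-major order where tile[i] > tile[j] > 0): 16
16 is even, so the puzzle is solvable.

Answer: yes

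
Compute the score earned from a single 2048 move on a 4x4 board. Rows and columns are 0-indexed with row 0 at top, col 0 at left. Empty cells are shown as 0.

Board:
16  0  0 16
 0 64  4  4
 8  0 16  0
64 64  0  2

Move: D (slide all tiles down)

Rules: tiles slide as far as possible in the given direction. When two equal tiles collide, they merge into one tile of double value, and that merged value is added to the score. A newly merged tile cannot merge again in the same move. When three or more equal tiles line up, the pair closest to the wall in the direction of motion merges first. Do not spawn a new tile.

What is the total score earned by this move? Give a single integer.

Answer: 128

Derivation:
Slide down:
col 0: [16, 0, 8, 64] -> [0, 16, 8, 64]  score +0 (running 0)
col 1: [0, 64, 0, 64] -> [0, 0, 0, 128]  score +128 (running 128)
col 2: [0, 4, 16, 0] -> [0, 0, 4, 16]  score +0 (running 128)
col 3: [16, 4, 0, 2] -> [0, 16, 4, 2]  score +0 (running 128)
Board after move:
  0   0   0   0
 16   0   0  16
  8   0   4   4
 64 128  16   2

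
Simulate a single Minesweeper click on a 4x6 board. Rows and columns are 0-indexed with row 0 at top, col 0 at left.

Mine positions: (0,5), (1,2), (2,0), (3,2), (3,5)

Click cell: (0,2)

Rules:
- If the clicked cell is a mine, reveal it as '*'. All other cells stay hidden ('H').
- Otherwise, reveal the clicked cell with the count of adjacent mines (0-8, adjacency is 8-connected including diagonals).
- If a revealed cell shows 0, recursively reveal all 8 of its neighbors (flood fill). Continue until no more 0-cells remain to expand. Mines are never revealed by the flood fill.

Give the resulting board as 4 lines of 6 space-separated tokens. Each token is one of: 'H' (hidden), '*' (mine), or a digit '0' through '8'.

H H 1 H H H
H H H H H H
H H H H H H
H H H H H H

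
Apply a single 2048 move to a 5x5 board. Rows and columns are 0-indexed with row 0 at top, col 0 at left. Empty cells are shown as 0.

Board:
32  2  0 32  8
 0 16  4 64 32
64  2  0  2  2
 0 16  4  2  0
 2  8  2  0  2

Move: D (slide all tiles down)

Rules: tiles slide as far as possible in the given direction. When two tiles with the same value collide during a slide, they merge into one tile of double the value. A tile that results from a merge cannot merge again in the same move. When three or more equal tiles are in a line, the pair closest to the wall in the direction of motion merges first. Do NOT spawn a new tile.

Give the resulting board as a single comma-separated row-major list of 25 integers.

Slide down:
col 0: [32, 0, 64, 0, 2] -> [0, 0, 32, 64, 2]
col 1: [2, 16, 2, 16, 8] -> [2, 16, 2, 16, 8]
col 2: [0, 4, 0, 4, 2] -> [0, 0, 0, 8, 2]
col 3: [32, 64, 2, 2, 0] -> [0, 0, 32, 64, 4]
col 4: [8, 32, 2, 0, 2] -> [0, 0, 8, 32, 4]

Answer: 0, 2, 0, 0, 0, 0, 16, 0, 0, 0, 32, 2, 0, 32, 8, 64, 16, 8, 64, 32, 2, 8, 2, 4, 4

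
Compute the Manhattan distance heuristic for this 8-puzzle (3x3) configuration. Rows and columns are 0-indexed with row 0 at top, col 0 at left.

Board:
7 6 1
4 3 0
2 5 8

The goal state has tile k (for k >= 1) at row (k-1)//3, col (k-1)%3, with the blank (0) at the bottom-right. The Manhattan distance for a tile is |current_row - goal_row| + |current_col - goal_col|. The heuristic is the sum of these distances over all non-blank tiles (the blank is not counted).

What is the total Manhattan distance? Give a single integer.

Answer: 13

Derivation:
Tile 7: (0,0)->(2,0) = 2
Tile 6: (0,1)->(1,2) = 2
Tile 1: (0,2)->(0,0) = 2
Tile 4: (1,0)->(1,0) = 0
Tile 3: (1,1)->(0,2) = 2
Tile 2: (2,0)->(0,1) = 3
Tile 5: (2,1)->(1,1) = 1
Tile 8: (2,2)->(2,1) = 1
Sum: 2 + 2 + 2 + 0 + 2 + 3 + 1 + 1 = 13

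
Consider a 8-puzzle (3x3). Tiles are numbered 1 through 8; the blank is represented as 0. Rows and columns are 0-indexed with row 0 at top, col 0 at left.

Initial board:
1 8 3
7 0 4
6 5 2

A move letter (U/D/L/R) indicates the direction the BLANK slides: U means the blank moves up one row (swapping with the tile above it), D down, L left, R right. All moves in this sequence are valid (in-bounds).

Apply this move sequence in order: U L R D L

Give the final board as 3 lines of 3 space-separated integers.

Answer: 1 8 3
0 7 4
6 5 2

Derivation:
After move 1 (U):
1 0 3
7 8 4
6 5 2

After move 2 (L):
0 1 3
7 8 4
6 5 2

After move 3 (R):
1 0 3
7 8 4
6 5 2

After move 4 (D):
1 8 3
7 0 4
6 5 2

After move 5 (L):
1 8 3
0 7 4
6 5 2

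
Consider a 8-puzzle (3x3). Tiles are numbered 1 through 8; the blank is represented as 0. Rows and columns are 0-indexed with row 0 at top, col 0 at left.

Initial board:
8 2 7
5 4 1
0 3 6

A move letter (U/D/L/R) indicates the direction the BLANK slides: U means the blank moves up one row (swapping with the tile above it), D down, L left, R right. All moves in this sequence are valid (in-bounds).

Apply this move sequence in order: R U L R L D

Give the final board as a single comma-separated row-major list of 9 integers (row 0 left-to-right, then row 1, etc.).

Answer: 8, 2, 7, 3, 5, 1, 0, 4, 6

Derivation:
After move 1 (R):
8 2 7
5 4 1
3 0 6

After move 2 (U):
8 2 7
5 0 1
3 4 6

After move 3 (L):
8 2 7
0 5 1
3 4 6

After move 4 (R):
8 2 7
5 0 1
3 4 6

After move 5 (L):
8 2 7
0 5 1
3 4 6

After move 6 (D):
8 2 7
3 5 1
0 4 6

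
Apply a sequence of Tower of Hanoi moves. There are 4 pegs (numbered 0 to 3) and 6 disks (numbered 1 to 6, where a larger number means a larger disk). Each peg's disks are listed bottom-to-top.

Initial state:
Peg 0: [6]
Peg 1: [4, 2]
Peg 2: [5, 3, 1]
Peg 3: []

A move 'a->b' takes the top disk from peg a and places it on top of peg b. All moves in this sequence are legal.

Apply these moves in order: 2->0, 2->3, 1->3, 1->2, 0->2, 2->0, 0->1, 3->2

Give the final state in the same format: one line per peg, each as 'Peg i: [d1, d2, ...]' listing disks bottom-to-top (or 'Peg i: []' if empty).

Answer: Peg 0: [6]
Peg 1: [1]
Peg 2: [5, 4, 2]
Peg 3: [3]

Derivation:
After move 1 (2->0):
Peg 0: [6, 1]
Peg 1: [4, 2]
Peg 2: [5, 3]
Peg 3: []

After move 2 (2->3):
Peg 0: [6, 1]
Peg 1: [4, 2]
Peg 2: [5]
Peg 3: [3]

After move 3 (1->3):
Peg 0: [6, 1]
Peg 1: [4]
Peg 2: [5]
Peg 3: [3, 2]

After move 4 (1->2):
Peg 0: [6, 1]
Peg 1: []
Peg 2: [5, 4]
Peg 3: [3, 2]

After move 5 (0->2):
Peg 0: [6]
Peg 1: []
Peg 2: [5, 4, 1]
Peg 3: [3, 2]

After move 6 (2->0):
Peg 0: [6, 1]
Peg 1: []
Peg 2: [5, 4]
Peg 3: [3, 2]

After move 7 (0->1):
Peg 0: [6]
Peg 1: [1]
Peg 2: [5, 4]
Peg 3: [3, 2]

After move 8 (3->2):
Peg 0: [6]
Peg 1: [1]
Peg 2: [5, 4, 2]
Peg 3: [3]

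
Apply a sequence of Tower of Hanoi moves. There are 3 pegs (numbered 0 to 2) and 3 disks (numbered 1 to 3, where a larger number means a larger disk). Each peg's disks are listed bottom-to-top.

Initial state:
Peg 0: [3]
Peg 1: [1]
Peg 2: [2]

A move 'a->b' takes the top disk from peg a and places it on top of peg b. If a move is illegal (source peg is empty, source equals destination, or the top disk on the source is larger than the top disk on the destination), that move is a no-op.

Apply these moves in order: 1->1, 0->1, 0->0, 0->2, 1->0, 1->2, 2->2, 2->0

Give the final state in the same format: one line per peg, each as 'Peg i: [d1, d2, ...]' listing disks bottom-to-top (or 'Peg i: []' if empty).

Answer: Peg 0: [3, 1]
Peg 1: []
Peg 2: [2]

Derivation:
After move 1 (1->1):
Peg 0: [3]
Peg 1: [1]
Peg 2: [2]

After move 2 (0->1):
Peg 0: [3]
Peg 1: [1]
Peg 2: [2]

After move 3 (0->0):
Peg 0: [3]
Peg 1: [1]
Peg 2: [2]

After move 4 (0->2):
Peg 0: [3]
Peg 1: [1]
Peg 2: [2]

After move 5 (1->0):
Peg 0: [3, 1]
Peg 1: []
Peg 2: [2]

After move 6 (1->2):
Peg 0: [3, 1]
Peg 1: []
Peg 2: [2]

After move 7 (2->2):
Peg 0: [3, 1]
Peg 1: []
Peg 2: [2]

After move 8 (2->0):
Peg 0: [3, 1]
Peg 1: []
Peg 2: [2]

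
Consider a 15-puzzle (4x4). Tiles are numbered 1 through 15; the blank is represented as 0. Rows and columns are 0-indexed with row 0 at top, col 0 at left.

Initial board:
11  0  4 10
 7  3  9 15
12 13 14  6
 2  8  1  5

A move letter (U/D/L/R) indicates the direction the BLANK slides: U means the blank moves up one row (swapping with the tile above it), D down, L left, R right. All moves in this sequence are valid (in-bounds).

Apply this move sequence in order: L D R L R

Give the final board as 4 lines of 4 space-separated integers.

After move 1 (L):
 0 11  4 10
 7  3  9 15
12 13 14  6
 2  8  1  5

After move 2 (D):
 7 11  4 10
 0  3  9 15
12 13 14  6
 2  8  1  5

After move 3 (R):
 7 11  4 10
 3  0  9 15
12 13 14  6
 2  8  1  5

After move 4 (L):
 7 11  4 10
 0  3  9 15
12 13 14  6
 2  8  1  5

After move 5 (R):
 7 11  4 10
 3  0  9 15
12 13 14  6
 2  8  1  5

Answer:  7 11  4 10
 3  0  9 15
12 13 14  6
 2  8  1  5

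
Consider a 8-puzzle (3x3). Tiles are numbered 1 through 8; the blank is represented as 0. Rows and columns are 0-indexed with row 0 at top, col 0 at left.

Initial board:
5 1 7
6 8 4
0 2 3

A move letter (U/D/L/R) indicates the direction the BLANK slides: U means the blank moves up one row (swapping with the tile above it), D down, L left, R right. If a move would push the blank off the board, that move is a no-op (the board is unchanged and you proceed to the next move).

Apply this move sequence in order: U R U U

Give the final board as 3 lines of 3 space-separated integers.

Answer: 5 0 7
8 1 4
6 2 3

Derivation:
After move 1 (U):
5 1 7
0 8 4
6 2 3

After move 2 (R):
5 1 7
8 0 4
6 2 3

After move 3 (U):
5 0 7
8 1 4
6 2 3

After move 4 (U):
5 0 7
8 1 4
6 2 3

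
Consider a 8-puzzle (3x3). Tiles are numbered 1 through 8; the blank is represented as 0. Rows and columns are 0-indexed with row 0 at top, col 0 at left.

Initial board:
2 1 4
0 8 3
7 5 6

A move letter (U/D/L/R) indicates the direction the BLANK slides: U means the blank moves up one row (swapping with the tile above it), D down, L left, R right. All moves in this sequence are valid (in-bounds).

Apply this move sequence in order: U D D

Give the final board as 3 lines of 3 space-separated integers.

Answer: 2 1 4
7 8 3
0 5 6

Derivation:
After move 1 (U):
0 1 4
2 8 3
7 5 6

After move 2 (D):
2 1 4
0 8 3
7 5 6

After move 3 (D):
2 1 4
7 8 3
0 5 6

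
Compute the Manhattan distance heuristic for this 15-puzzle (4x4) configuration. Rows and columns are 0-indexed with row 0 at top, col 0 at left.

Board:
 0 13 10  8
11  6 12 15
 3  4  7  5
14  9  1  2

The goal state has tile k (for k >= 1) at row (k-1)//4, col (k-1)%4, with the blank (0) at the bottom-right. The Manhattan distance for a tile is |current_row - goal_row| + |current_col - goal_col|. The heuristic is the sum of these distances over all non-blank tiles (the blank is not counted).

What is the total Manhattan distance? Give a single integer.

Answer: 42

Derivation:
Tile 13: (0,1)->(3,0) = 4
Tile 10: (0,2)->(2,1) = 3
Tile 8: (0,3)->(1,3) = 1
Tile 11: (1,0)->(2,2) = 3
Tile 6: (1,1)->(1,1) = 0
Tile 12: (1,2)->(2,3) = 2
Tile 15: (1,3)->(3,2) = 3
Tile 3: (2,0)->(0,2) = 4
Tile 4: (2,1)->(0,3) = 4
Tile 7: (2,2)->(1,2) = 1
Tile 5: (2,3)->(1,0) = 4
Tile 14: (3,0)->(3,1) = 1
Tile 9: (3,1)->(2,0) = 2
Tile 1: (3,2)->(0,0) = 5
Tile 2: (3,3)->(0,1) = 5
Sum: 4 + 3 + 1 + 3 + 0 + 2 + 3 + 4 + 4 + 1 + 4 + 1 + 2 + 5 + 5 = 42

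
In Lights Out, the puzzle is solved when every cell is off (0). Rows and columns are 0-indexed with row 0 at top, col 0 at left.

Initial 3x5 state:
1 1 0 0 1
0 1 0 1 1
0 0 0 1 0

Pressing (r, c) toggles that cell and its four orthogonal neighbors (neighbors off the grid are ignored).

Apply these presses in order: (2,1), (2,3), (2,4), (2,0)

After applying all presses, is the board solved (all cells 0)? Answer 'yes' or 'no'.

Answer: no

Derivation:
After press 1 at (2,1):
1 1 0 0 1
0 0 0 1 1
1 1 1 1 0

After press 2 at (2,3):
1 1 0 0 1
0 0 0 0 1
1 1 0 0 1

After press 3 at (2,4):
1 1 0 0 1
0 0 0 0 0
1 1 0 1 0

After press 4 at (2,0):
1 1 0 0 1
1 0 0 0 0
0 0 0 1 0

Lights still on: 5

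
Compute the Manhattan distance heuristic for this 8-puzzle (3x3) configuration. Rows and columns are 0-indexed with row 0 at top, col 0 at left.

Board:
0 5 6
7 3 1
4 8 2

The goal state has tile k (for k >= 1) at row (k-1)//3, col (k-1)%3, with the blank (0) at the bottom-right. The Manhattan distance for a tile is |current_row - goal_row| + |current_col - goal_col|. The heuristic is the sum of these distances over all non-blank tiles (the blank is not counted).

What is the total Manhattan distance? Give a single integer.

Tile 5: at (0,1), goal (1,1), distance |0-1|+|1-1| = 1
Tile 6: at (0,2), goal (1,2), distance |0-1|+|2-2| = 1
Tile 7: at (1,0), goal (2,0), distance |1-2|+|0-0| = 1
Tile 3: at (1,1), goal (0,2), distance |1-0|+|1-2| = 2
Tile 1: at (1,2), goal (0,0), distance |1-0|+|2-0| = 3
Tile 4: at (2,0), goal (1,0), distance |2-1|+|0-0| = 1
Tile 8: at (2,1), goal (2,1), distance |2-2|+|1-1| = 0
Tile 2: at (2,2), goal (0,1), distance |2-0|+|2-1| = 3
Sum: 1 + 1 + 1 + 2 + 3 + 1 + 0 + 3 = 12

Answer: 12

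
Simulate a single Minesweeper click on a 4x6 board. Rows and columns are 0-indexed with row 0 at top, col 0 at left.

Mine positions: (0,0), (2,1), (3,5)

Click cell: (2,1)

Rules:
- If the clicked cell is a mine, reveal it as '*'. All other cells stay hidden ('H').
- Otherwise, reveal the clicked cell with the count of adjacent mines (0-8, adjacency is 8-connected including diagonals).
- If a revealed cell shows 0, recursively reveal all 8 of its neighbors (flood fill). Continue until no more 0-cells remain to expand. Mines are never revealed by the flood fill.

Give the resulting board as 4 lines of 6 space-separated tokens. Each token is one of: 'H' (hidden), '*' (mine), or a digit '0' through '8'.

H H H H H H
H H H H H H
H * H H H H
H H H H H H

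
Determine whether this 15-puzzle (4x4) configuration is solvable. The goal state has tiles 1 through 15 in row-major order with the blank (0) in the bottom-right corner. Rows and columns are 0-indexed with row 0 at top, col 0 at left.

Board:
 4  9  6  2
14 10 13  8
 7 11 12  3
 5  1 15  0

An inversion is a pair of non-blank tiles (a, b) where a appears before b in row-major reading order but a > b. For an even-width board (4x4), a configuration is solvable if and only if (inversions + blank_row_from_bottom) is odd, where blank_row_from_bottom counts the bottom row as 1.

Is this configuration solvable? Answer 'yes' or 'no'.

Answer: no

Derivation:
Inversions: 51
Blank is in row 3 (0-indexed from top), which is row 1 counting from the bottom (bottom = 1).
51 + 1 = 52, which is even, so the puzzle is not solvable.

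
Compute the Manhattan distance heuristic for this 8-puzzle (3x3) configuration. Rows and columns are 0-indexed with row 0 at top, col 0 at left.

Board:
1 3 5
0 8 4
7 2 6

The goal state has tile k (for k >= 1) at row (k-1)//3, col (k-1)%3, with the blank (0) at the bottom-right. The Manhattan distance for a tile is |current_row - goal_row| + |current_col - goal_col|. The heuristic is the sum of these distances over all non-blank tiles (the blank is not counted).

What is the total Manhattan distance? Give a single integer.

Tile 1: (0,0)->(0,0) = 0
Tile 3: (0,1)->(0,2) = 1
Tile 5: (0,2)->(1,1) = 2
Tile 8: (1,1)->(2,1) = 1
Tile 4: (1,2)->(1,0) = 2
Tile 7: (2,0)->(2,0) = 0
Tile 2: (2,1)->(0,1) = 2
Tile 6: (2,2)->(1,2) = 1
Sum: 0 + 1 + 2 + 1 + 2 + 0 + 2 + 1 = 9

Answer: 9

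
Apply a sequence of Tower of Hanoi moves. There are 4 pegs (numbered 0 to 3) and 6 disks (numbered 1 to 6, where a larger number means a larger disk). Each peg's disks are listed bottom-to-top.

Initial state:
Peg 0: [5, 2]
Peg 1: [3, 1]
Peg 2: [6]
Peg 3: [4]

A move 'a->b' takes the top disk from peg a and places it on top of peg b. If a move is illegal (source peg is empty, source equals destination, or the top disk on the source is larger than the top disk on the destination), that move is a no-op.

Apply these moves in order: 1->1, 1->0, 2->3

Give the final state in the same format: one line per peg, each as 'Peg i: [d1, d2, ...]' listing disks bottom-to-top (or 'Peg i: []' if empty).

Answer: Peg 0: [5, 2, 1]
Peg 1: [3]
Peg 2: [6]
Peg 3: [4]

Derivation:
After move 1 (1->1):
Peg 0: [5, 2]
Peg 1: [3, 1]
Peg 2: [6]
Peg 3: [4]

After move 2 (1->0):
Peg 0: [5, 2, 1]
Peg 1: [3]
Peg 2: [6]
Peg 3: [4]

After move 3 (2->3):
Peg 0: [5, 2, 1]
Peg 1: [3]
Peg 2: [6]
Peg 3: [4]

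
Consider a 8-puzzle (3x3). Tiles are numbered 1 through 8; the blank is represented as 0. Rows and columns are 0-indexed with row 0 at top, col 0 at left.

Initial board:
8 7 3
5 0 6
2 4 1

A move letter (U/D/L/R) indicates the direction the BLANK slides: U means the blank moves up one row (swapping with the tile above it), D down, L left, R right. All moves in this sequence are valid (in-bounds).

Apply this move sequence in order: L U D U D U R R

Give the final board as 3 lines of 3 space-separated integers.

Answer: 7 3 0
8 5 6
2 4 1

Derivation:
After move 1 (L):
8 7 3
0 5 6
2 4 1

After move 2 (U):
0 7 3
8 5 6
2 4 1

After move 3 (D):
8 7 3
0 5 6
2 4 1

After move 4 (U):
0 7 3
8 5 6
2 4 1

After move 5 (D):
8 7 3
0 5 6
2 4 1

After move 6 (U):
0 7 3
8 5 6
2 4 1

After move 7 (R):
7 0 3
8 5 6
2 4 1

After move 8 (R):
7 3 0
8 5 6
2 4 1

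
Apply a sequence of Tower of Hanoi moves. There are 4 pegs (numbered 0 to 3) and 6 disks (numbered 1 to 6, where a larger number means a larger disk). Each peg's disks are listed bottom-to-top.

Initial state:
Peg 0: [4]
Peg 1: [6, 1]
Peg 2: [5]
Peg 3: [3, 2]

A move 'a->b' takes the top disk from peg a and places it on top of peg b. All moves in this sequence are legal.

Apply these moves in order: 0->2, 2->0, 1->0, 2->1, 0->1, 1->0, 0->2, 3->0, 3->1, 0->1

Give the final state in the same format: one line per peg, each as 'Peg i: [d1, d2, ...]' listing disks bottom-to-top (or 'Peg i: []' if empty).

Answer: Peg 0: [4]
Peg 1: [6, 5, 3, 2]
Peg 2: [1]
Peg 3: []

Derivation:
After move 1 (0->2):
Peg 0: []
Peg 1: [6, 1]
Peg 2: [5, 4]
Peg 3: [3, 2]

After move 2 (2->0):
Peg 0: [4]
Peg 1: [6, 1]
Peg 2: [5]
Peg 3: [3, 2]

After move 3 (1->0):
Peg 0: [4, 1]
Peg 1: [6]
Peg 2: [5]
Peg 3: [3, 2]

After move 4 (2->1):
Peg 0: [4, 1]
Peg 1: [6, 5]
Peg 2: []
Peg 3: [3, 2]

After move 5 (0->1):
Peg 0: [4]
Peg 1: [6, 5, 1]
Peg 2: []
Peg 3: [3, 2]

After move 6 (1->0):
Peg 0: [4, 1]
Peg 1: [6, 5]
Peg 2: []
Peg 3: [3, 2]

After move 7 (0->2):
Peg 0: [4]
Peg 1: [6, 5]
Peg 2: [1]
Peg 3: [3, 2]

After move 8 (3->0):
Peg 0: [4, 2]
Peg 1: [6, 5]
Peg 2: [1]
Peg 3: [3]

After move 9 (3->1):
Peg 0: [4, 2]
Peg 1: [6, 5, 3]
Peg 2: [1]
Peg 3: []

After move 10 (0->1):
Peg 0: [4]
Peg 1: [6, 5, 3, 2]
Peg 2: [1]
Peg 3: []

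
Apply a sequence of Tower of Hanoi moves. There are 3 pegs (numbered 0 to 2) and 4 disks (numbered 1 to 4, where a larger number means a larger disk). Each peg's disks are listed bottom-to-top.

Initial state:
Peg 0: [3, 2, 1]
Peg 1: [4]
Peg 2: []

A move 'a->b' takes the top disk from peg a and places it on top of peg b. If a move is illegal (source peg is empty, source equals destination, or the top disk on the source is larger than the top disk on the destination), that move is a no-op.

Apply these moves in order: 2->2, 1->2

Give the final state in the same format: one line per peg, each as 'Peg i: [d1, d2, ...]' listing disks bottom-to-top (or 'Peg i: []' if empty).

After move 1 (2->2):
Peg 0: [3, 2, 1]
Peg 1: [4]
Peg 2: []

After move 2 (1->2):
Peg 0: [3, 2, 1]
Peg 1: []
Peg 2: [4]

Answer: Peg 0: [3, 2, 1]
Peg 1: []
Peg 2: [4]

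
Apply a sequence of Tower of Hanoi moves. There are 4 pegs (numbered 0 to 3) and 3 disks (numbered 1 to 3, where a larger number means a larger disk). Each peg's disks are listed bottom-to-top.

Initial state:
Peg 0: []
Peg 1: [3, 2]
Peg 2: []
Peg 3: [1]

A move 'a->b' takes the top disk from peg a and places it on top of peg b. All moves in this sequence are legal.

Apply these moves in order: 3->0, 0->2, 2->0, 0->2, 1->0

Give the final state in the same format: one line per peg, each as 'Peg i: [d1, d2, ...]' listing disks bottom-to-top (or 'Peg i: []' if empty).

After move 1 (3->0):
Peg 0: [1]
Peg 1: [3, 2]
Peg 2: []
Peg 3: []

After move 2 (0->2):
Peg 0: []
Peg 1: [3, 2]
Peg 2: [1]
Peg 3: []

After move 3 (2->0):
Peg 0: [1]
Peg 1: [3, 2]
Peg 2: []
Peg 3: []

After move 4 (0->2):
Peg 0: []
Peg 1: [3, 2]
Peg 2: [1]
Peg 3: []

After move 5 (1->0):
Peg 0: [2]
Peg 1: [3]
Peg 2: [1]
Peg 3: []

Answer: Peg 0: [2]
Peg 1: [3]
Peg 2: [1]
Peg 3: []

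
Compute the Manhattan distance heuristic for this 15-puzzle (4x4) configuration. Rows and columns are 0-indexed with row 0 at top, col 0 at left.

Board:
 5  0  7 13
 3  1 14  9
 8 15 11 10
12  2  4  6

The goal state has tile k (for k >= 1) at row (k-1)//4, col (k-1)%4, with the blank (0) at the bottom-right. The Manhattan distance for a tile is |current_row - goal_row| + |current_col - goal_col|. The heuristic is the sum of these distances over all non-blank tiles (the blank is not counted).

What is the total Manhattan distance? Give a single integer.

Answer: 43

Derivation:
Tile 5: (0,0)->(1,0) = 1
Tile 7: (0,2)->(1,2) = 1
Tile 13: (0,3)->(3,0) = 6
Tile 3: (1,0)->(0,2) = 3
Tile 1: (1,1)->(0,0) = 2
Tile 14: (1,2)->(3,1) = 3
Tile 9: (1,3)->(2,0) = 4
Tile 8: (2,0)->(1,3) = 4
Tile 15: (2,1)->(3,2) = 2
Tile 11: (2,2)->(2,2) = 0
Tile 10: (2,3)->(2,1) = 2
Tile 12: (3,0)->(2,3) = 4
Tile 2: (3,1)->(0,1) = 3
Tile 4: (3,2)->(0,3) = 4
Tile 6: (3,3)->(1,1) = 4
Sum: 1 + 1 + 6 + 3 + 2 + 3 + 4 + 4 + 2 + 0 + 2 + 4 + 3 + 4 + 4 = 43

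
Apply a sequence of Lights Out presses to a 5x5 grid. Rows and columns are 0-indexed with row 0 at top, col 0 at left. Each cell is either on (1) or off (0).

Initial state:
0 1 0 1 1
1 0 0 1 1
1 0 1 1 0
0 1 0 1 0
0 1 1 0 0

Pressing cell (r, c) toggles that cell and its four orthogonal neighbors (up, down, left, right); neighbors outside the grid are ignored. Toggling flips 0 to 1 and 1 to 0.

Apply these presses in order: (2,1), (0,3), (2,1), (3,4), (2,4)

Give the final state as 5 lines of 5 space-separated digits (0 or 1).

After press 1 at (2,1):
0 1 0 1 1
1 1 0 1 1
0 1 0 1 0
0 0 0 1 0
0 1 1 0 0

After press 2 at (0,3):
0 1 1 0 0
1 1 0 0 1
0 1 0 1 0
0 0 0 1 0
0 1 1 0 0

After press 3 at (2,1):
0 1 1 0 0
1 0 0 0 1
1 0 1 1 0
0 1 0 1 0
0 1 1 0 0

After press 4 at (3,4):
0 1 1 0 0
1 0 0 0 1
1 0 1 1 1
0 1 0 0 1
0 1 1 0 1

After press 5 at (2,4):
0 1 1 0 0
1 0 0 0 0
1 0 1 0 0
0 1 0 0 0
0 1 1 0 1

Answer: 0 1 1 0 0
1 0 0 0 0
1 0 1 0 0
0 1 0 0 0
0 1 1 0 1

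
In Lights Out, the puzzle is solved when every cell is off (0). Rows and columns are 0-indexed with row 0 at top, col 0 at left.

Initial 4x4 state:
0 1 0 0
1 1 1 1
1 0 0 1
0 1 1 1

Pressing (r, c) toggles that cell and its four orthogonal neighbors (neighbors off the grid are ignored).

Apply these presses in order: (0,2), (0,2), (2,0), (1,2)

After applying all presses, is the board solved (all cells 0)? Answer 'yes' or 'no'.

Answer: no

Derivation:
After press 1 at (0,2):
0 0 1 1
1 1 0 1
1 0 0 1
0 1 1 1

After press 2 at (0,2):
0 1 0 0
1 1 1 1
1 0 0 1
0 1 1 1

After press 3 at (2,0):
0 1 0 0
0 1 1 1
0 1 0 1
1 1 1 1

After press 4 at (1,2):
0 1 1 0
0 0 0 0
0 1 1 1
1 1 1 1

Lights still on: 9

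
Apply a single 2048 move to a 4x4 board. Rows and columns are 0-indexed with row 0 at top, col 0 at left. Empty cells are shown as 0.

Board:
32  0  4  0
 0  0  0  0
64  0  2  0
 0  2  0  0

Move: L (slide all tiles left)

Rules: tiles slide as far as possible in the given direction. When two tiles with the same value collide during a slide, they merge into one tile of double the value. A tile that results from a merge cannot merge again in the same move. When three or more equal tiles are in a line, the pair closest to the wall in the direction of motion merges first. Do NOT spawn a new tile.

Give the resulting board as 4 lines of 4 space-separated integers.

Slide left:
row 0: [32, 0, 4, 0] -> [32, 4, 0, 0]
row 1: [0, 0, 0, 0] -> [0, 0, 0, 0]
row 2: [64, 0, 2, 0] -> [64, 2, 0, 0]
row 3: [0, 2, 0, 0] -> [2, 0, 0, 0]

Answer: 32  4  0  0
 0  0  0  0
64  2  0  0
 2  0  0  0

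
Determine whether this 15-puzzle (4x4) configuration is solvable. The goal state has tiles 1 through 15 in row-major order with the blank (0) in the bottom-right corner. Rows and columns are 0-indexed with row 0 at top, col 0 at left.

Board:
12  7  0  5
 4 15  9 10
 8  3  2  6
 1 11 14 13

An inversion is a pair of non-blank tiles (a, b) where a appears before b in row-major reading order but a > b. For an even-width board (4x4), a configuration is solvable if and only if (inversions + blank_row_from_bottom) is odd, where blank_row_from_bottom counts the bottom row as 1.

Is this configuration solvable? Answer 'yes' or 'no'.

Answer: yes

Derivation:
Inversions: 53
Blank is in row 0 (0-indexed from top), which is row 4 counting from the bottom (bottom = 1).
53 + 4 = 57, which is odd, so the puzzle is solvable.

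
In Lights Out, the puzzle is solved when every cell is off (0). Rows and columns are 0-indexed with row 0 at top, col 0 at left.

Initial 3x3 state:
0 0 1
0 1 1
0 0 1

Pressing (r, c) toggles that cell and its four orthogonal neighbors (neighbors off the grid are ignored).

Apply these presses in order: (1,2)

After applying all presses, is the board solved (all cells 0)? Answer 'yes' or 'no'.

After press 1 at (1,2):
0 0 0
0 0 0
0 0 0

Lights still on: 0

Answer: yes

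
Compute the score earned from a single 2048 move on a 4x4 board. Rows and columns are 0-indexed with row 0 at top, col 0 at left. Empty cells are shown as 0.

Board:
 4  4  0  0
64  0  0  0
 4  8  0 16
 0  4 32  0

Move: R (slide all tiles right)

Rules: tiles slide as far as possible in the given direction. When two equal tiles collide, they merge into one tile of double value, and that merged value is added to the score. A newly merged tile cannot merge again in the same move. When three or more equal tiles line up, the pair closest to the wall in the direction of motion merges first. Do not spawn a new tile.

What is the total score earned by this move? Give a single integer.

Answer: 8

Derivation:
Slide right:
row 0: [4, 4, 0, 0] -> [0, 0, 0, 8]  score +8 (running 8)
row 1: [64, 0, 0, 0] -> [0, 0, 0, 64]  score +0 (running 8)
row 2: [4, 8, 0, 16] -> [0, 4, 8, 16]  score +0 (running 8)
row 3: [0, 4, 32, 0] -> [0, 0, 4, 32]  score +0 (running 8)
Board after move:
 0  0  0  8
 0  0  0 64
 0  4  8 16
 0  0  4 32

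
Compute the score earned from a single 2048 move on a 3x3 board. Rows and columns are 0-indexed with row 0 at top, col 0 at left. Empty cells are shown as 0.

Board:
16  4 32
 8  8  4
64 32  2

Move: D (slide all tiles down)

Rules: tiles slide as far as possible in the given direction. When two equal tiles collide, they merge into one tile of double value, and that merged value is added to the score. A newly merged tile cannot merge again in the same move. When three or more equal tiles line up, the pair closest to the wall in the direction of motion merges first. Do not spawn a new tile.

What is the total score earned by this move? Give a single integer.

Answer: 0

Derivation:
Slide down:
col 0: [16, 8, 64] -> [16, 8, 64]  score +0 (running 0)
col 1: [4, 8, 32] -> [4, 8, 32]  score +0 (running 0)
col 2: [32, 4, 2] -> [32, 4, 2]  score +0 (running 0)
Board after move:
16  4 32
 8  8  4
64 32  2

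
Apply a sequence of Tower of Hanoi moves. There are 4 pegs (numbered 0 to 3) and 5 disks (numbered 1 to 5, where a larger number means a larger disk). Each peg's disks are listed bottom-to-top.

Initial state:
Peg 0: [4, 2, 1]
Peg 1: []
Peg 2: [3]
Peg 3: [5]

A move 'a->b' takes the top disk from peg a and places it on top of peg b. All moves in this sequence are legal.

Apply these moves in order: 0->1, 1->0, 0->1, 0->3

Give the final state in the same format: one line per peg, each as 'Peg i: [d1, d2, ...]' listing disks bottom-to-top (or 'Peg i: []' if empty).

Answer: Peg 0: [4]
Peg 1: [1]
Peg 2: [3]
Peg 3: [5, 2]

Derivation:
After move 1 (0->1):
Peg 0: [4, 2]
Peg 1: [1]
Peg 2: [3]
Peg 3: [5]

After move 2 (1->0):
Peg 0: [4, 2, 1]
Peg 1: []
Peg 2: [3]
Peg 3: [5]

After move 3 (0->1):
Peg 0: [4, 2]
Peg 1: [1]
Peg 2: [3]
Peg 3: [5]

After move 4 (0->3):
Peg 0: [4]
Peg 1: [1]
Peg 2: [3]
Peg 3: [5, 2]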